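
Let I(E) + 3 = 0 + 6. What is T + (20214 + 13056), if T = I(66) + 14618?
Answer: 47891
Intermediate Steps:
I(E) = 3 (I(E) = -3 + (0 + 6) = -3 + 6 = 3)
T = 14621 (T = 3 + 14618 = 14621)
T + (20214 + 13056) = 14621 + (20214 + 13056) = 14621 + 33270 = 47891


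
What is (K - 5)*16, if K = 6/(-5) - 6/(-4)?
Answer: -376/5 ≈ -75.200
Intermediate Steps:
K = 3/10 (K = 6*(-⅕) - 6*(-¼) = -6/5 + 3/2 = 3/10 ≈ 0.30000)
(K - 5)*16 = (3/10 - 5)*16 = -47/10*16 = -376/5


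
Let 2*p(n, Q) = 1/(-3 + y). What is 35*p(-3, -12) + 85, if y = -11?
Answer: 335/4 ≈ 83.750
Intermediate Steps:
p(n, Q) = -1/28 (p(n, Q) = 1/(2*(-3 - 11)) = (½)/(-14) = (½)*(-1/14) = -1/28)
35*p(-3, -12) + 85 = 35*(-1/28) + 85 = -5/4 + 85 = 335/4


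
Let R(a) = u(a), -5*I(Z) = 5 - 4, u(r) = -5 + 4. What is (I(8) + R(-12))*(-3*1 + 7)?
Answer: -24/5 ≈ -4.8000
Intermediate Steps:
u(r) = -1
I(Z) = -1/5 (I(Z) = -(5 - 4)/5 = -1/5*1 = -1/5)
R(a) = -1
(I(8) + R(-12))*(-3*1 + 7) = (-1/5 - 1)*(-3*1 + 7) = -6*(-3 + 7)/5 = -6/5*4 = -24/5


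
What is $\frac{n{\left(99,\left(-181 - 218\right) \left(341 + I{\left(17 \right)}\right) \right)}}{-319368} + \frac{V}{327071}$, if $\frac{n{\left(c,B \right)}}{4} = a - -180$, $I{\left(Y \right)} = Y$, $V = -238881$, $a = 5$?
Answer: $- \frac{19133244937}{26114002782} \approx -0.73268$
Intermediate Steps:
$n{\left(c,B \right)} = 740$ ($n{\left(c,B \right)} = 4 \left(5 - -180\right) = 4 \left(5 + 180\right) = 4 \cdot 185 = 740$)
$\frac{n{\left(99,\left(-181 - 218\right) \left(341 + I{\left(17 \right)}\right) \right)}}{-319368} + \frac{V}{327071} = \frac{740}{-319368} - \frac{238881}{327071} = 740 \left(- \frac{1}{319368}\right) - \frac{238881}{327071} = - \frac{185}{79842} - \frac{238881}{327071} = - \frac{19133244937}{26114002782}$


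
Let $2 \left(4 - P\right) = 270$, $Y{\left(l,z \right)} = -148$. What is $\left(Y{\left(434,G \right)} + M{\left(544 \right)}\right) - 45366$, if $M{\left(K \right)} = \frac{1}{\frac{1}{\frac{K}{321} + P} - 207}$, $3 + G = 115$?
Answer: $- \frac{391068618287}{8592270} \approx -45514.0$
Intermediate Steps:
$G = 112$ ($G = -3 + 115 = 112$)
$P = -131$ ($P = 4 - 135 = -131$)
$M{\left(K \right)} = \frac{1}{-207 + \frac{1}{-131 + \frac{K}{321}}}$ ($M{\left(K \right)} = \frac{1}{\frac{1}{\frac{K}{321} - 131} - 207} = \frac{1}{\frac{1}{-131 + \frac{K}{321}} - 207} = \frac{1}{-207 + \frac{1}{-131 + \frac{K}{321}}}$)
$\left(Y{\left(434,G \right)} + M{\left(544 \right)}\right) - 45366 = \left(-148 + \frac{42051 - 544}{3 \left(-2901626 + 69 \cdot 544\right)}\right) - 45366 = \left(-148 + \frac{42051 - 544}{3 \left(-2901626 + 37536\right)}\right) - 45366 = \left(-148 + \frac{1}{3} \frac{1}{-2864090} \cdot 41507\right) - 45366 = \left(-148 + \frac{1}{3} \left(- \frac{1}{2864090}\right) 41507\right) - 45366 = \left(-148 - \frac{41507}{8592270}\right) - 45366 = - \frac{1271697467}{8592270} - 45366 = - \frac{391068618287}{8592270}$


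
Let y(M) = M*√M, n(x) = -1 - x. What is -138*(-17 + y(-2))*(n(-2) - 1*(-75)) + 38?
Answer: 178334 + 20976*I*√2 ≈ 1.7833e+5 + 29665.0*I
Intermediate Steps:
y(M) = M^(3/2)
-138*(-17 + y(-2))*(n(-2) - 1*(-75)) + 38 = -138*(-17 + (-2)^(3/2))*((-1 - 1*(-2)) - 1*(-75)) + 38 = -138*(-17 - 2*I*√2)*((-1 + 2) + 75) + 38 = -138*(-17 - 2*I*√2)*(1 + 75) + 38 = -138*(-17 - 2*I*√2)*76 + 38 = -138*(-1292 - 152*I*√2) + 38 = (178296 + 20976*I*√2) + 38 = 178334 + 20976*I*√2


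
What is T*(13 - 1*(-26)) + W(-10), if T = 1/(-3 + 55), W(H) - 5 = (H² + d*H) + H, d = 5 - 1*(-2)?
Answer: 103/4 ≈ 25.750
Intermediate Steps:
d = 7 (d = 5 + 2 = 7)
W(H) = 5 + H² + 8*H (W(H) = 5 + ((H² + 7*H) + H) = 5 + (H² + 8*H) = 5 + H² + 8*H)
T = 1/52 ≈ 0.019231
T*(13 - 1*(-26)) + W(-10) = (13 - 1*(-26))/52 + (5 + (-10)² + 8*(-10)) = (13 + 26)/52 + (5 + 100 - 80) = (1/52)*39 + 25 = ¾ + 25 = 103/4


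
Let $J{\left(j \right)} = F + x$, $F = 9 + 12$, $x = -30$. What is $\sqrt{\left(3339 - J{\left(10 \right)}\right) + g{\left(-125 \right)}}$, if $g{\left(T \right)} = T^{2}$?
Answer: $\sqrt{18973} \approx 137.74$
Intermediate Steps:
$F = 21$
$J{\left(j \right)} = -9$ ($J{\left(j \right)} = 21 - 30 = -9$)
$\sqrt{\left(3339 - J{\left(10 \right)}\right) + g{\left(-125 \right)}} = \sqrt{\left(3339 - -9\right) + \left(-125\right)^{2}} = \sqrt{\left(3339 + 9\right) + 15625} = \sqrt{3348 + 15625} = \sqrt{18973}$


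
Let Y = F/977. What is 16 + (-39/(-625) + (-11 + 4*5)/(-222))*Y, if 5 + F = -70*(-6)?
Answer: 144679913/9037250 ≈ 16.009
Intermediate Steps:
F = 415 (F = -5 - 70*(-6) = -5 + 420 = 415)
Y = 415/977 ≈ 0.42477
16 + (-39/(-625) + (-11 + 4*5)/(-222))*Y = 16 + (-39/(-625) + (-11 + 4*5)/(-222))*(415/977) = 16 + (-39*(-1/625) + (-11 + 20)*(-1/222))*(415/977) = 16 + (39/625 + 9*(-1/222))*(415/977) = 16 + (39/625 - 3/74)*(415/977) = 16 + (1011/46250)*(415/977) = 16 + 83913/9037250 = 144679913/9037250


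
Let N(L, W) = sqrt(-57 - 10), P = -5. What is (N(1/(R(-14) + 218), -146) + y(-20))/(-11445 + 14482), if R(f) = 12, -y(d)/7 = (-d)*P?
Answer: 700/3037 + I*sqrt(67)/3037 ≈ 0.23049 + 0.0026952*I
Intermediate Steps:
y(d) = -35*d (y(d) = -7*(-d)*(-5) = -35*d)
N(L, W) = I*sqrt(67) (N(L, W) = sqrt(-67) = I*sqrt(67))
(N(1/(R(-14) + 218), -146) + y(-20))/(-11445 + 14482) = (I*sqrt(67) - 35*(-20))/(-11445 + 14482) = (I*sqrt(67) + 700)/3037 = (700 + I*sqrt(67))*(1/3037) = 700/3037 + I*sqrt(67)/3037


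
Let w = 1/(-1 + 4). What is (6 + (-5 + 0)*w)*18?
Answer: 78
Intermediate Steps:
w = ⅓ (w = 1/3 = ⅓ ≈ 0.33333)
(6 + (-5 + 0)*w)*18 = (6 + (-5 + 0)*(⅓))*18 = (6 - 5*⅓)*18 = (6 - 5/3)*18 = (13/3)*18 = 78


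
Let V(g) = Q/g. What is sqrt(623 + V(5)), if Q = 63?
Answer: sqrt(15890)/5 ≈ 25.211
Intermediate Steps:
V(g) = 63/g
sqrt(623 + V(5)) = sqrt(623 + 63/5) = sqrt(3178/5) = sqrt(15890)/5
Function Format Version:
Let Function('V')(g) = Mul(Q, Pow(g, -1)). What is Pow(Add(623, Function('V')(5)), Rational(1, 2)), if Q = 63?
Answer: Mul(Rational(1, 5), Pow(15890, Rational(1, 2))) ≈ 25.211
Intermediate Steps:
Function('V')(g) = Mul(63, Pow(g, -1))
Pow(Add(623, Function('V')(5)), Rational(1, 2)) = Pow(Add(623, Mul(63, Pow(5, -1))), Rational(1, 2)) = Pow(Add(623, Mul(63, Rational(1, 5))), Rational(1, 2)) = Pow(Add(623, Rational(63, 5)), Rational(1, 2)) = Pow(Rational(3178, 5), Rational(1, 2)) = Mul(Rational(1, 5), Pow(15890, Rational(1, 2)))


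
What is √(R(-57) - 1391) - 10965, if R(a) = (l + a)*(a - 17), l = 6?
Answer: -10965 + √2383 ≈ -10916.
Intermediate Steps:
R(a) = (-17 + a)*(6 + a) (R(a) = (6 + a)*(a - 17) = (6 + a)*(-17 + a) = (-17 + a)*(6 + a))
√(R(-57) - 1391) - 10965 = √((-102 + (-57)² - 11*(-57)) - 1391) - 10965 = √((-102 + 3249 + 627) - 1391) - 10965 = √(3774 - 1391) - 10965 = √2383 - 10965 = -10965 + √2383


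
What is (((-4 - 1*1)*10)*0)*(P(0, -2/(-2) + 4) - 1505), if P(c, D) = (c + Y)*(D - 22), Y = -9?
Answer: 0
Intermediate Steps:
P(c, D) = (-22 + D)*(-9 + c) (P(c, D) = (c - 9)*(D - 22) = (-9 + c)*(-22 + D) = (-22 + D)*(-9 + c))
(((-4 - 1*1)*10)*0)*(P(0, -2/(-2) + 4) - 1505) = (((-4 - 1*1)*10)*0)*((198 - 22*0 - 9*(-2/(-2) + 4) + (-2/(-2) + 4)*0) - 1505) = (((-4 - 1)*10)*0)*((198 + 0 - 9*(-2*(-½) + 4) + (-2*(-½) + 4)*0) - 1505) = (-5*10*0)*((198 + 0 - 9*(1 + 4) + (1 + 4)*0) - 1505) = (-50*0)*((198 + 0 - 9*5 + 5*0) - 1505) = 0*((198 + 0 - 45 + 0) - 1505) = 0*(153 - 1505) = 0*(-1352) = 0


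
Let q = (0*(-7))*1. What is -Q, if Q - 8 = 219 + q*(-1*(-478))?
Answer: -227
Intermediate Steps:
q = 0 (q = 0*1 = 0)
Q = 227 (Q = 8 + (219 + 0*(-1*(-478))) = 8 + (219 + 0*478) = 8 + (219 + 0) = 8 + 219 = 227)
-Q = -1*227 = -227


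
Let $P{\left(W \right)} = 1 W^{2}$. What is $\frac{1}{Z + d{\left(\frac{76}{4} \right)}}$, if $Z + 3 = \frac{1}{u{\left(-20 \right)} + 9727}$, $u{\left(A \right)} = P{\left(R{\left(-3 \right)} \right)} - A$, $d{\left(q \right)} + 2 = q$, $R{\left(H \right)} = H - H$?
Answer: $\frac{9747}{136459} \approx 0.071428$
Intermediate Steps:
$R{\left(H \right)} = 0$
$P{\left(W \right)} = W^{2}$
$d{\left(q \right)} = -2 + q$
$u{\left(A \right)} = - A$ ($u{\left(A \right)} = 0^{2} - A = 0 - A = - A$)
$Z = - \frac{29240}{9747}$ ($Z = -3 + \frac{1}{\left(-1\right) \left(-20\right) + 9727} = -3 + \frac{1}{20 + 9727} = -3 + \frac{1}{9747} = - \frac{29240}{9747} \approx -2.9999$)
$\frac{1}{Z + d{\left(\frac{76}{4} \right)}} = \frac{1}{- \frac{29240}{9747} - \left(2 - \frac{76}{4}\right)} = \frac{1}{- \frac{29240}{9747} + \left(-2 + 76 \cdot \frac{1}{4}\right)} = \frac{1}{- \frac{29240}{9747} + \left(-2 + 19\right)} = \frac{1}{- \frac{29240}{9747} + 17} = \frac{1}{\frac{136459}{9747}} = \frac{9747}{136459}$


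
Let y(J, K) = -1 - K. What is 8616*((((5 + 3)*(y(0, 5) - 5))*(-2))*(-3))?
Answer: -4549248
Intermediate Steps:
8616*((((5 + 3)*(y(0, 5) - 5))*(-2))*(-3)) = 8616*((((5 + 3)*((-1 - 1*5) - 5))*(-2))*(-3)) = 8616*(((8*((-1 - 5) - 5))*(-2))*(-3)) = 8616*(((8*(-6 - 5))*(-2))*(-3)) = 8616*(((8*(-11))*(-2))*(-3)) = 8616*(-88*(-2)*(-3)) = 8616*(176*(-3)) = 8616*(-528) = -4549248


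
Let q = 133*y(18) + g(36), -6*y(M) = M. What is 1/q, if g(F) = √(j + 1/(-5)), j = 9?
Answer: -1995/795961 - 2*√55/795961 ≈ -0.0025250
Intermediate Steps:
y(M) = -M/6
g(F) = 2*√55/5 (g(F) = √(9 + 1/(-5)) = √(9 - ⅕) = √(44/5) = 2*√55/5)
q = -399 + 2*√55/5 (q = 133*(-⅙*18) + 2*√55/5 = 133*(-3) + 2*√55/5 = -399 + 2*√55/5 ≈ -396.03)
1/q = 1/(-399 + 2*√55/5)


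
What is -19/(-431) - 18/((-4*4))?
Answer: 4031/3448 ≈ 1.1691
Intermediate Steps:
-19/(-431) - 18/((-4*4)) = -19*(-1/431) - 18/(-16) = 19/431 - 18*(-1/16) = 19/431 + 9/8 = 4031/3448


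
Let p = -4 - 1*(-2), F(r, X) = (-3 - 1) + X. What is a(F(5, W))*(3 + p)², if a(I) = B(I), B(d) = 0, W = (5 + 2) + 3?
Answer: 0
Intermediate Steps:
W = 10 (W = 7 + 3 = 10)
F(r, X) = -4 + X
a(I) = 0
p = -2 (p = -4 + 2 = -2)
a(F(5, W))*(3 + p)² = 0*(3 - 2)² = 0*1² = 0*1 = 0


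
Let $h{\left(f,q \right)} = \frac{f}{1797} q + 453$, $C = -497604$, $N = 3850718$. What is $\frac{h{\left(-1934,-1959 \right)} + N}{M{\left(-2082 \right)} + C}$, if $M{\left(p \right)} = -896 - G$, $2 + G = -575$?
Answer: $- \frac{2308114331}{298255877} \approx -7.7387$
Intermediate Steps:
$G = -577$ ($G = -2 - 575 = -577$)
$M{\left(p \right)} = -319$ ($M{\left(p \right)} = -896 - -577 = -896 + 577 = -319$)
$h{\left(f,q \right)} = 453 + \frac{f q}{1797}$ ($h{\left(f,q \right)} = f \frac{1}{1797} q + 453 = \frac{f}{1797} q + 453 = \frac{f q}{1797} + 453 = 453 + \frac{f q}{1797}$)
$\frac{h{\left(-1934,-1959 \right)} + N}{M{\left(-2082 \right)} + C} = \frac{\left(453 + \frac{1}{1797} \left(-1934\right) \left(-1959\right)\right) + 3850718}{-319 - 497604} = \frac{\left(453 + \frac{1262902}{599}\right) + 3850718}{-497923} = \left(\frac{1534249}{599} + 3850718\right) \left(- \frac{1}{497923}\right) = \frac{2308114331}{599} \left(- \frac{1}{497923}\right) = - \frac{2308114331}{298255877}$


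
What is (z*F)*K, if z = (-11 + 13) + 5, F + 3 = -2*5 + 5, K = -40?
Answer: 2240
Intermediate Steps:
F = -8 (F = -3 + (-2*5 + 5) = -3 + (-10 + 5) = -3 - 5 = -8)
z = 7 (z = 2 + 5 = 7)
(z*F)*K = (7*(-8))*(-40) = -56*(-40) = 2240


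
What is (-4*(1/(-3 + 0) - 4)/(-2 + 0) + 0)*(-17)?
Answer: 442/3 ≈ 147.33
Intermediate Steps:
(-4*(1/(-3 + 0) - 4)/(-2 + 0) + 0)*(-17) = (-4*(1/(-3) - 4)/(-2) + 0)*(-17) = (-4*(-⅓ - 4)*(-1)/2 + 0)*(-17) = (-(-52)*(-1)/(3*2) + 0)*(-17) = (-4*13/6 + 0)*(-17) = (-26/3 + 0)*(-17) = -26/3*(-17) = 442/3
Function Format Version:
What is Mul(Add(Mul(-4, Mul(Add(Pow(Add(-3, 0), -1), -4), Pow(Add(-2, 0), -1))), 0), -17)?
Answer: Rational(442, 3) ≈ 147.33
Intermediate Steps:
Mul(Add(Mul(-4, Mul(Add(Pow(Add(-3, 0), -1), -4), Pow(Add(-2, 0), -1))), 0), -17) = Mul(Add(Mul(-4, Mul(Add(Pow(-3, -1), -4), Pow(-2, -1))), 0), -17) = Mul(Add(Mul(-4, Mul(Add(Rational(-1, 3), -4), Rational(-1, 2))), 0), -17) = Mul(Add(Mul(-4, Mul(Rational(-13, 3), Rational(-1, 2))), 0), -17) = Mul(Add(Mul(-4, Rational(13, 6)), 0), -17) = Mul(Add(Rational(-26, 3), 0), -17) = Mul(Rational(-26, 3), -17) = Rational(442, 3)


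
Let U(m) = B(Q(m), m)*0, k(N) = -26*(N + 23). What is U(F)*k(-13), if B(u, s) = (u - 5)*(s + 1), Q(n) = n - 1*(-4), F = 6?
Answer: 0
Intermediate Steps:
k(N) = -598 - 26*N (k(N) = -26*(23 + N) = -598 - 26*N)
Q(n) = 4 + n (Q(n) = n + 4 = 4 + n)
B(u, s) = (1 + s)*(-5 + u) (B(u, s) = (-5 + u)*(1 + s) = (1 + s)*(-5 + u))
U(m) = 0 (U(m) = (-5 + (4 + m) - 5*m + m*(4 + m))*0 = (-1 - 4*m + m*(4 + m))*0 = 0)
U(F)*k(-13) = 0*(-598 - 26*(-13)) = 0*(-598 + 338) = 0*(-260) = 0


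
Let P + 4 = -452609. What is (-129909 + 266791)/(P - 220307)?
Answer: -68441/336460 ≈ -0.20341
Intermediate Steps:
P = -452613 (P = -4 - 452609 = -452613)
(-129909 + 266791)/(P - 220307) = (-129909 + 266791)/(-452613 - 220307) = 136882/(-672920) = 136882*(-1/672920) = -68441/336460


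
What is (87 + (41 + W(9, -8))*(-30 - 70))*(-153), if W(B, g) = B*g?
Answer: -487611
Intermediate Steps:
(87 + (41 + W(9, -8))*(-30 - 70))*(-153) = (87 + (41 + 9*(-8))*(-30 - 70))*(-153) = (87 + (41 - 72)*(-100))*(-153) = (87 - 31*(-100))*(-153) = (87 + 3100)*(-153) = 3187*(-153) = -487611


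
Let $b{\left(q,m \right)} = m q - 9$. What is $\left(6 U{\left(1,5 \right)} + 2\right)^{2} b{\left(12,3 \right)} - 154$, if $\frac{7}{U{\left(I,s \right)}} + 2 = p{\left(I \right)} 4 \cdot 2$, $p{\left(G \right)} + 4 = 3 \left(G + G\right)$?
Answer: $521$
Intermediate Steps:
$p{\left(G \right)} = -4 + 6 G$ ($p{\left(G \right)} = -4 + 3 \left(G + G\right) = -4 + 3 \cdot 2 G = -4 + 6 G$)
$U{\left(I,s \right)} = \frac{7}{-34 + 48 I}$ ($U{\left(I,s \right)} = \frac{7}{-2 + \left(-4 + 6 I\right) 4 \cdot 2} = \frac{7}{-2 + \left(-16 + 24 I\right) 2} = \frac{7}{-2 + \left(-32 + 48 I\right)} = \frac{7}{-34 + 48 I}$)
$b{\left(q,m \right)} = -9 + m q$
$\left(6 U{\left(1,5 \right)} + 2\right)^{2} b{\left(12,3 \right)} - 154 = \left(6 \frac{7}{2 \left(-17 + 24 \cdot 1\right)} + 2\right)^{2} \left(-9 + 3 \cdot 12\right) - 154 = \left(6 \frac{7}{2 \left(-17 + 24\right)} + 2\right)^{2} \left(-9 + 36\right) - 154 = \left(6 \frac{7}{2 \cdot 7} + 2\right)^{2} \cdot 27 - 154 = \left(6 \cdot \frac{7}{2} \cdot \frac{1}{7} + 2\right)^{2} \cdot 27 - 154 = \left(6 \cdot \frac{1}{2} + 2\right)^{2} \cdot 27 - 154 = \left(3 + 2\right)^{2} \cdot 27 - 154 = 5^{2} \cdot 27 - 154 = 25 \cdot 27 - 154 = 675 - 154 = 521$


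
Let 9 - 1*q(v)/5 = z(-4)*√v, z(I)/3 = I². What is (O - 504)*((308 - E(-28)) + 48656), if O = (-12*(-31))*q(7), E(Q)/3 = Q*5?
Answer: 801798624 - 4409003520*√7 ≈ -1.0863e+10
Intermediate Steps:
E(Q) = 15*Q (E(Q) = 3*(Q*5) = 3*(5*Q) = 15*Q)
z(I) = 3*I²
q(v) = 45 - 240*√v (q(v) = 45 - 5*3*(-4)²*√v = 45 - 5*3*16*√v = 45 - 240*√v)
O = 16740 - 89280*√7 (O = (-12*(-31))*(45 - 240*√7) = 372*(45 - 240*√7) = 16740 - 89280*√7 ≈ -2.1947e+5)
(O - 504)*((308 - E(-28)) + 48656) = ((16740 - 89280*√7) - 504)*((308 - 15*(-28)) + 48656) = (16236 - 89280*√7)*((308 - 1*(-420)) + 48656) = (16236 - 89280*√7)*((308 + 420) + 48656) = (16236 - 89280*√7)*(728 + 48656) = (16236 - 89280*√7)*49384 = 801798624 - 4409003520*√7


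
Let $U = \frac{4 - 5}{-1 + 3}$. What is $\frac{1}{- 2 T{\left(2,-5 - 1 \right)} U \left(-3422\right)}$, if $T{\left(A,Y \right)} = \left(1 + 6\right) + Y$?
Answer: $- \frac{1}{3422} \approx -0.00029223$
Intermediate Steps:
$U = - \frac{1}{2} \approx -0.5$
$T{\left(A,Y \right)} = 7 + Y$
$\frac{1}{- 2 T{\left(2,-5 - 1 \right)} U \left(-3422\right)} = \frac{1}{- 2 \left(7 - 6\right) \left(- \frac{1}{2}\right) \left(-3422\right)} = \frac{1}{\left(-2\right) 1 \left(- \frac{1}{2}\right) \left(-3422\right)} = \frac{1}{\left(-2\right) \left(- \frac{1}{2}\right) \left(-3422\right)} = \frac{1}{1 \left(-3422\right)} = \frac{1}{-3422} = - \frac{1}{3422}$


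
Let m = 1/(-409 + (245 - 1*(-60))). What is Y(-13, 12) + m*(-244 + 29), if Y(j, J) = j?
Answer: -1137/104 ≈ -10.933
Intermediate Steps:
m = -1/104 (m = 1/(-409 + (245 + 60)) = 1/(-409 + 305) = 1/(-104) = -1/104 ≈ -0.0096154)
Y(-13, 12) + m*(-244 + 29) = -13 - (-244 + 29)/104 = -13 - 1/104*(-215) = -13 + 215/104 = -1137/104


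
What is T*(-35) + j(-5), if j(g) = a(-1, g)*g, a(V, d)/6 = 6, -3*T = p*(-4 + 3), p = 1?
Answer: -575/3 ≈ -191.67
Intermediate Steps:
T = 1/3 (T = -(-4 + 3)/3 = -(-1)/3 = -1/3*(-1) = 1/3 ≈ 0.33333)
a(V, d) = 36 (a(V, d) = 6*6 = 36)
j(g) = 36*g
T*(-35) + j(-5) = (1/3)*(-35) + 36*(-5) = -35/3 - 180 = -575/3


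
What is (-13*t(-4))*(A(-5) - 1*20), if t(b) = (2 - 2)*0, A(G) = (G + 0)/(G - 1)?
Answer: 0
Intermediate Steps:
A(G) = G/(-1 + G)
t(b) = 0 (t(b) = 0*0 = 0)
(-13*t(-4))*(A(-5) - 1*20) = (-13*0)*(-5/(-1 - 5) - 1*20) = 0*(-5/(-6) - 20) = 0*(-5*(-1/6) - 20) = 0*(5/6 - 20) = 0*(-115/6) = 0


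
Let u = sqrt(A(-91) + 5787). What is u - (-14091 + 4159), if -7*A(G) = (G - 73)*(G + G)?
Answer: 9932 + sqrt(1523) ≈ 9971.0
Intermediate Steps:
A(G) = -2*G*(-73 + G)/7 (A(G) = -(G - 73)*(G + G)/7 = -(-73 + G)*2*G/7 = -2*G*(-73 + G)/7)
u = sqrt(1523) (u = sqrt((2/7)*(-91)*(73 - 1*(-91)) + 5787) = sqrt((2/7)*(-91)*(73 + 91) + 5787) = sqrt((2/7)*(-91)*164 + 5787) = sqrt(-4264 + 5787) = sqrt(1523) ≈ 39.026)
u - (-14091 + 4159) = sqrt(1523) - (-14091 + 4159) = sqrt(1523) - 1*(-9932) = sqrt(1523) + 9932 = 9932 + sqrt(1523)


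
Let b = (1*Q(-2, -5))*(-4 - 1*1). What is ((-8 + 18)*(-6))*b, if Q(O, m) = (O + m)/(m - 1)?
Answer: 350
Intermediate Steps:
Q(O, m) = (O + m)/(-1 + m)
b = -35/6 (b = (1*((-2 - 5)/(-1 - 5)))*(-4 - 1*1) = (1*(-7/(-6)))*(-4 - 1) = (1*(-⅙*(-7)))*(-5) = (1*(7/6))*(-5) = (7/6)*(-5) = -35/6 ≈ -5.8333)
((-8 + 18)*(-6))*b = ((-8 + 18)*(-6))*(-35/6) = (10*(-6))*(-35/6) = -60*(-35/6) = 350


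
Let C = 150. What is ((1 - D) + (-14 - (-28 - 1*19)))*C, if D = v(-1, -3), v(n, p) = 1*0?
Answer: 5100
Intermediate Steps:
v(n, p) = 0
D = 0
((1 - D) + (-14 - (-28 - 1*19)))*C = ((1 - 1*0) + (-14 - (-28 - 1*19)))*150 = ((1 + 0) + (-14 - (-28 - 19)))*150 = (1 + (-14 - 1*(-47)))*150 = (1 + (-14 + 47))*150 = (1 + 33)*150 = 34*150 = 5100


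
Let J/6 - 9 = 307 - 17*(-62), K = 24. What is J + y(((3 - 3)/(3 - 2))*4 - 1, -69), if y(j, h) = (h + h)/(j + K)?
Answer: 8214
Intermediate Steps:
y(j, h) = 2*h/(24 + j) (y(j, h) = (h + h)/(j + 24) = (2*h)/(24 + j) = 2*h/(24 + j))
J = 8220 (J = 54 + 6*(307 - 17*(-62)) = 54 + 6*(307 - 1*(-1054)) = 54 + 6*(307 + 1054) = 54 + 6*1361 = 54 + 8166 = 8220)
J + y(((3 - 3)/(3 - 2))*4 - 1, -69) = 8220 + 2*(-69)/(24 + (((3 - 3)/(3 - 2))*4 - 1)) = 8220 + 2*(-69)/(24 + ((0/1)*4 - 1)) = 8220 + 2*(-69)/(24 + ((0*1)*4 - 1)) = 8220 + 2*(-69)/(24 + (0*4 - 1)) = 8220 + 2*(-69)/(24 + (0 - 1)) = 8220 + 2*(-69)/(24 - 1) = 8220 + 2*(-69)/23 = 8220 + 2*(-69)*(1/23) = 8220 - 6 = 8214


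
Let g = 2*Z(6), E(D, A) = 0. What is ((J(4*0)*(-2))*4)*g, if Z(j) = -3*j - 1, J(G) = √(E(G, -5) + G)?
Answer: 0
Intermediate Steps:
J(G) = √G (J(G) = √(0 + G) = √G)
Z(j) = -1 - 3*j
g = -38 (g = 2*(-1 - 3*6) = 2*(-1 - 18) = 2*(-19) = -38)
((J(4*0)*(-2))*4)*g = ((√(4*0)*(-2))*4)*(-38) = ((√0*(-2))*4)*(-38) = ((0*(-2))*4)*(-38) = (0*4)*(-38) = 0*(-38) = 0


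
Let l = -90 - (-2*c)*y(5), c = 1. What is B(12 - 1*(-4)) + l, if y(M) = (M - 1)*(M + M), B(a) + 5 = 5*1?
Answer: -10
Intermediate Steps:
B(a) = 0 (B(a) = -5 + 5*1 = -5 + 5 = 0)
y(M) = 2*M*(-1 + M) (y(M) = (-1 + M)*(2*M) = 2*M*(-1 + M))
l = -10 (l = -90 - (-2*1)*2*5*(-1 + 5) = -90 - (-2)*2*5*4 = -90 - (-2)*40 = -90 - 1*(-80) = -90 + 80 = -10)
B(12 - 1*(-4)) + l = 0 - 10 = -10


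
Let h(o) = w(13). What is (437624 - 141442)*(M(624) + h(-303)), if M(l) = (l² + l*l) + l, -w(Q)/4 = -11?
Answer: 230850174440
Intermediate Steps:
w(Q) = 44 (w(Q) = -4*(-11) = 44)
h(o) = 44
M(l) = l + 2*l² (M(l) = (l² + l²) + l = 2*l² + l = l + 2*l²)
(437624 - 141442)*(M(624) + h(-303)) = (437624 - 141442)*(624*(1 + 2*624) + 44) = 296182*(624*(1 + 1248) + 44) = 296182*(624*1249 + 44) = 296182*(779376 + 44) = 296182*779420 = 230850174440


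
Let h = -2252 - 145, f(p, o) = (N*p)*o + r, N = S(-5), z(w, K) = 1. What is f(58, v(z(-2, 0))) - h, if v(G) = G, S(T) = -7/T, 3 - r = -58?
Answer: 12696/5 ≈ 2539.2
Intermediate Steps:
r = 61 (r = 3 - 1*(-58) = 3 + 58 = 61)
N = 7/5 (N = -7/(-5) = -7*(-⅕) = 7/5 ≈ 1.4000)
f(p, o) = 61 + 7*o*p/5 (f(p, o) = (7*p/5)*o + 61 = 7*o*p/5 + 61 = 61 + 7*o*p/5)
h = -2397
f(58, v(z(-2, 0))) - h = (61 + (7/5)*1*58) - 1*(-2397) = (61 + 406/5) + 2397 = 711/5 + 2397 = 12696/5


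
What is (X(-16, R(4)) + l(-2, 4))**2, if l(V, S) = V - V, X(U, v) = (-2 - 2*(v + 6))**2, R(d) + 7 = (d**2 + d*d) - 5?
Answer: 8503056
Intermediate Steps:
R(d) = -12 + 2*d**2 (R(d) = -7 + ((d**2 + d*d) - 5) = -7 + ((d**2 + d**2) - 5) = -7 + (2*d**2 - 5) = -7 + (-5 + 2*d**2) = -12 + 2*d**2)
X(U, v) = (-14 - 2*v)**2 (X(U, v) = (-2 - 2*(6 + v))**2 = (-2 + (-12 - 2*v))**2 = (-14 - 2*v)**2)
l(V, S) = 0
(X(-16, R(4)) + l(-2, 4))**2 = (4*(7 + (-12 + 2*4**2))**2 + 0)**2 = (4*(7 + (-12 + 2*16))**2 + 0)**2 = (4*(7 + (-12 + 32))**2 + 0)**2 = (4*(7 + 20)**2 + 0)**2 = (4*27**2 + 0)**2 = (4*729 + 0)**2 = (2916 + 0)**2 = 2916**2 = 8503056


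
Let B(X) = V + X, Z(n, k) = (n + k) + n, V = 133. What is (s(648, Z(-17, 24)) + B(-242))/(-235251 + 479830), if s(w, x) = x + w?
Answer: 529/244579 ≈ 0.0021629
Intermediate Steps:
Z(n, k) = k + 2*n (Z(n, k) = (k + n) + n = k + 2*n)
s(w, x) = w + x
B(X) = 133 + X
(s(648, Z(-17, 24)) + B(-242))/(-235251 + 479830) = ((648 + (24 + 2*(-17))) + (133 - 242))/(-235251 + 479830) = ((648 + (24 - 34)) - 109)/244579 = ((648 - 10) - 109)*(1/244579) = (638 - 109)*(1/244579) = 529*(1/244579) = 529/244579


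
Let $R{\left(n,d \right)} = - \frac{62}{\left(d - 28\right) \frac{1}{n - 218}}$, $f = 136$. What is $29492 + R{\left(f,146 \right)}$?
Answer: $\frac{1742570}{59} \approx 29535.0$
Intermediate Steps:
$R{\left(n,d \right)} = - \frac{62 \left(-218 + n\right)}{-28 + d}$ ($R{\left(n,d \right)} = - \frac{62}{\left(-28 + d\right) \frac{1}{-218 + n}} = - \frac{62}{\frac{1}{-218 + n} \left(-28 + d\right)} = - 62 \frac{-218 + n}{-28 + d} = - \frac{62 \left(-218 + n\right)}{-28 + d}$)
$29492 + R{\left(f,146 \right)} = 29492 + \frac{62 \left(218 - 136\right)}{-28 + 146} = 29492 + \frac{62 \left(218 - 136\right)}{118} = 29492 + 62 \cdot \frac{1}{118} \cdot 82 = 29492 + \frac{2542}{59} = \frac{1742570}{59}$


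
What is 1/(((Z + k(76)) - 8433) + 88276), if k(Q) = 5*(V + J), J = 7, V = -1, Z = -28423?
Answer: 1/51450 ≈ 1.9436e-5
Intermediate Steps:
k(Q) = 30 (k(Q) = 5*(-1 + 7) = 5*6 = 30)
1/(((Z + k(76)) - 8433) + 88276) = 1/(((-28423 + 30) - 8433) + 88276) = 1/((-28393 - 8433) + 88276) = 1/(-36826 + 88276) = 1/51450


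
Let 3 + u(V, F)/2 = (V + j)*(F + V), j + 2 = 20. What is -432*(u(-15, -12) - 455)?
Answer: 269136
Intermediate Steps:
j = 18 (j = -2 + 20 = 18)
u(V, F) = -6 + 2*(18 + V)*(F + V) (u(V, F) = -6 + 2*((V + 18)*(F + V)) = -6 + 2*((18 + V)*(F + V)) = -6 + 2*(18 + V)*(F + V))
-432*(u(-15, -12) - 455) = -432*((-6 + 2*(-15)**2 + 36*(-12) + 36*(-15) + 2*(-12)*(-15)) - 455) = -432*((-6 + 2*225 - 432 - 540 + 360) - 455) = -432*((-6 + 450 - 432 - 540 + 360) - 455) = -432*(-168 - 455) = -432*(-623) = 269136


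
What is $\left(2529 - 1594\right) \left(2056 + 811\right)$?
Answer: $2680645$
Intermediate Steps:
$\left(2529 - 1594\right) \left(2056 + 811\right) = 935 \cdot 2867 = 2680645$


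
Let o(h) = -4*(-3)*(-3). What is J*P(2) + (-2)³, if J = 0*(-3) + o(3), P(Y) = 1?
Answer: -44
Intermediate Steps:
o(h) = -36 (o(h) = 12*(-3) = -36)
J = -36 (J = 0*(-3) - 36 = 0 - 36 = -36)
J*P(2) + (-2)³ = -36*1 + (-2)³ = -36 - 8 = -44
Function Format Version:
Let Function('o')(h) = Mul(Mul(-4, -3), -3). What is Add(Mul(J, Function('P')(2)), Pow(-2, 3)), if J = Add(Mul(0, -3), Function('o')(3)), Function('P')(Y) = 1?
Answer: -44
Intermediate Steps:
Function('o')(h) = -36 (Function('o')(h) = Mul(12, -3) = -36)
J = -36 (J = Add(Mul(0, -3), -36) = Add(0, -36) = -36)
Add(Mul(J, Function('P')(2)), Pow(-2, 3)) = Add(Mul(-36, 1), Pow(-2, 3)) = Add(-36, -8) = -44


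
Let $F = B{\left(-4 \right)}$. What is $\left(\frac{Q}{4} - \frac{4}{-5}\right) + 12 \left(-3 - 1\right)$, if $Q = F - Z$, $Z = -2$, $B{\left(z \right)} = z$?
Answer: $- \frac{477}{10} \approx -47.7$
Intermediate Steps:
$F = -4$
$Q = -2$ ($Q = -4 - -2 = -4 + 2 = -2$)
$\left(\frac{Q}{4} - \frac{4}{-5}\right) + 12 \left(-3 - 1\right) = \left(- \frac{2}{4} - \frac{4}{-5}\right) + 12 \left(-3 - 1\right) = \left(\left(-2\right) \frac{1}{4} - - \frac{4}{5}\right) + 12 \left(-3 - 1\right) = \left(- \frac{1}{2} + \frac{4}{5}\right) + 12 \left(-4\right) = \frac{3}{10} - 48 = - \frac{477}{10}$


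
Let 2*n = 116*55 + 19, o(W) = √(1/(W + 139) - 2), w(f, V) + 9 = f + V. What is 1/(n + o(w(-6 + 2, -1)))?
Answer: 533250/1706133707 - 20*I*√1245/5118401121 ≈ 0.00031255 - 1.3787e-7*I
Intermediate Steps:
w(f, V) = -9 + V + f (w(f, V) = -9 + (f + V) = -9 + (V + f) = -9 + V + f)
o(W) = √(-2 + 1/(139 + W)) (o(W) = √(1/(139 + W) - 2) = √(-2 + 1/(139 + W)))
n = 6399/2 (n = (116*55 + 19)/2 = (6380 + 19)/2 = (½)*6399 = 6399/2 ≈ 3199.5)
1/(n + o(w(-6 + 2, -1))) = 1/(6399/2 + √((-277 - 2*(-9 - 1 + (-6 + 2)))/(139 + (-9 - 1 + (-6 + 2))))) = 1/(6399/2 + √((-277 - 2*(-9 - 1 - 4))/(139 + (-9 - 1 - 4)))) = 1/(6399/2 + √((-277 - 2*(-14))/(139 - 14))) = 1/(6399/2 + √((-277 + 28)/125)) = 1/(6399/2 + √((1/125)*(-249))) = 1/(6399/2 + √(-249/125)) = 1/(6399/2 + I*√1245/25)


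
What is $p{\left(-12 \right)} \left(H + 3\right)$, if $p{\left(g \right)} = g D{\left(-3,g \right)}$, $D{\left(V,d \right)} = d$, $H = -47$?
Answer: $-6336$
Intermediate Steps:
$p{\left(g \right)} = g^{2}$ ($p{\left(g \right)} = g g = g^{2}$)
$p{\left(-12 \right)} \left(H + 3\right) = \left(-12\right)^{2} \left(-47 + 3\right) = 144 \left(-44\right) = -6336$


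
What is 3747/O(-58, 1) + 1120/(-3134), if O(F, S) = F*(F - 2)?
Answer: 1307583/1817720 ≈ 0.71935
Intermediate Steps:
O(F, S) = F*(-2 + F)
3747/O(-58, 1) + 1120/(-3134) = 3747/((-58*(-2 - 58))) + 1120/(-3134) = 3747/((-58*(-60))) + 1120*(-1/3134) = 3747/3480 - 560/1567 = 3747*(1/3480) - 560/1567 = 1249/1160 - 560/1567 = 1307583/1817720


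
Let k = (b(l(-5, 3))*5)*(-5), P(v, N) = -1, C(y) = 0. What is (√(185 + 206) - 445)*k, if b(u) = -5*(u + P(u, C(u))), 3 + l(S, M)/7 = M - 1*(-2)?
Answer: -723125 + 1625*√391 ≈ -6.9099e+5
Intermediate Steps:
l(S, M) = -7 + 7*M (l(S, M) = -21 + 7*(M - 1*(-2)) = -21 + 7*(M + 2) = -21 + 7*(2 + M) = -21 + (14 + 7*M) = -7 + 7*M)
b(u) = 5 - 5*u (b(u) = -5*(u - 1) = -5*(-1 + u) = 5 - 5*u)
k = 1625 (k = ((5 - 5*(-7 + 7*3))*5)*(-5) = ((5 - 5*(-7 + 21))*5)*(-5) = ((5 - 5*14)*5)*(-5) = ((5 - 70)*5)*(-5) = -65*5*(-5) = -325*(-5) = 1625)
(√(185 + 206) - 445)*k = (√(185 + 206) - 445)*1625 = (√391 - 445)*1625 = (-445 + √391)*1625 = -723125 + 1625*√391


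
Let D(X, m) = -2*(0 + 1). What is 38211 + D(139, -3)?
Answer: 38209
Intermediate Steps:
D(X, m) = -2 (D(X, m) = -2*1 = -2)
38211 + D(139, -3) = 38211 - 2 = 38209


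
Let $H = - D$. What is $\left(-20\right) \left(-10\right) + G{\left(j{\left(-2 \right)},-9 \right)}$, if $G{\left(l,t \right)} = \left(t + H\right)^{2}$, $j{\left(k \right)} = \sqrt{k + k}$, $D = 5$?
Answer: $396$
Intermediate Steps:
$j{\left(k \right)} = \sqrt{2} \sqrt{k}$ ($j{\left(k \right)} = \sqrt{2 k} = \sqrt{2} \sqrt{k}$)
$H = -5$ ($H = \left(-1\right) 5 = -5$)
$G{\left(l,t \right)} = \left(-5 + t\right)^{2}$ ($G{\left(l,t \right)} = \left(t - 5\right)^{2} = \left(-5 + t\right)^{2}$)
$\left(-20\right) \left(-10\right) + G{\left(j{\left(-2 \right)},-9 \right)} = \left(-20\right) \left(-10\right) + \left(-5 - 9\right)^{2} = 200 + \left(-14\right)^{2} = 200 + 196 = 396$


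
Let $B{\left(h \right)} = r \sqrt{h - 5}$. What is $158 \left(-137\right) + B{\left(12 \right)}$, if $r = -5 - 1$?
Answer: $-21646 - 6 \sqrt{7} \approx -21662.0$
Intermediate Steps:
$r = -6$
$B{\left(h \right)} = - 6 \sqrt{-5 + h}$ ($B{\left(h \right)} = - 6 \sqrt{h - 5} = - 6 \sqrt{-5 + h}$)
$158 \left(-137\right) + B{\left(12 \right)} = 158 \left(-137\right) - 6 \sqrt{-5 + 12} = -21646 - 6 \sqrt{7}$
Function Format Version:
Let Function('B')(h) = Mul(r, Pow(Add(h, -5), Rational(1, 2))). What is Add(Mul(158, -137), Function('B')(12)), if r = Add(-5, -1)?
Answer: Add(-21646, Mul(-6, Pow(7, Rational(1, 2)))) ≈ -21662.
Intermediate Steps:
r = -6
Function('B')(h) = Mul(-6, Pow(Add(-5, h), Rational(1, 2))) (Function('B')(h) = Mul(-6, Pow(Add(h, -5), Rational(1, 2))) = Mul(-6, Pow(Add(-5, h), Rational(1, 2))))
Add(Mul(158, -137), Function('B')(12)) = Add(Mul(158, -137), Mul(-6, Pow(Add(-5, 12), Rational(1, 2)))) = Add(-21646, Mul(-6, Pow(7, Rational(1, 2))))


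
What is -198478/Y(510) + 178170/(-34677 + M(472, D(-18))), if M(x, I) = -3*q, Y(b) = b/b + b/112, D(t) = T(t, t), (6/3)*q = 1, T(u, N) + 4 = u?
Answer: -256999261972/7190009 ≈ -35744.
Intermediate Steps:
T(u, N) = -4 + u
q = ½ (q = (½)*1 = ½ ≈ 0.50000)
D(t) = -4 + t
Y(b) = 1 + b/112 (Y(b) = 1 + b*(1/112) = 1 + b/112)
M(x, I) = -3/2 (M(x, I) = -3*½ = -3/2)
-198478/Y(510) + 178170/(-34677 + M(472, D(-18))) = -198478/(1 + (1/112)*510) + 178170/(-34677 - 3/2) = -198478/(1 + 255/56) + 178170/(-69357/2) = -198478/311/56 + 178170*(-2/69357) = -198478*56/311 - 118780/23119 = -11114768/311 - 118780/23119 = -256999261972/7190009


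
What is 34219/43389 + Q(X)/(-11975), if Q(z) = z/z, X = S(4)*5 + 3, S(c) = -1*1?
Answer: 409729136/519583275 ≈ 0.78857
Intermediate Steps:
S(c) = -1
X = -2 (X = -1*5 + 3 = -5 + 3 = -2)
Q(z) = 1
34219/43389 + Q(X)/(-11975) = 34219/43389 + 1/(-11975) = 34219*(1/43389) + 1*(-1/11975) = 34219/43389 - 1/11975 = 409729136/519583275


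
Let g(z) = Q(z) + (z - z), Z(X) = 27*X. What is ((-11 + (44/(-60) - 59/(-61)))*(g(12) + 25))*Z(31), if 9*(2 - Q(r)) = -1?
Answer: -1221524/5 ≈ -2.4430e+5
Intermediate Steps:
Q(r) = 19/9 (Q(r) = 2 - ⅑*(-1) = 2 + ⅑ = 19/9)
g(z) = 19/9 (g(z) = 19/9 + (z - z) = 19/9 + 0 = 19/9)
((-11 + (44/(-60) - 59/(-61)))*(g(12) + 25))*Z(31) = ((-11 + (44/(-60) - 59/(-61)))*(19/9 + 25))*(27*31) = ((-11 + (44*(-1/60) - 59*(-1/61)))*(244/9))*837 = ((-11 + (-11/15 + 59/61))*(244/9))*837 = ((-11 + 214/915)*(244/9))*837 = -9851/915*244/9*837 = -39404/135*837 = -1221524/5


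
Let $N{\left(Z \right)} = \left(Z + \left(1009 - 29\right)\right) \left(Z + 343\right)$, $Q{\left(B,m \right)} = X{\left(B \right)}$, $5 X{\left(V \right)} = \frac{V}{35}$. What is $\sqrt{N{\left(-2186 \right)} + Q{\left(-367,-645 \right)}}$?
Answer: $\frac{\sqrt{2722753481}}{35} \approx 1490.9$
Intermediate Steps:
$X{\left(V \right)} = \frac{V}{175}$ ($X{\left(V \right)} = \frac{V \frac{1}{35}}{5} = \frac{\frac{1}{35} V}{5} = \frac{V}{175}$)
$Q{\left(B,m \right)} = \frac{B}{175}$
$N{\left(Z \right)} = \left(343 + Z\right) \left(980 + Z\right)$ ($N{\left(Z \right)} = \left(Z + \left(1009 - 29\right)\right) \left(343 + Z\right) = \left(Z + 980\right) \left(343 + Z\right) = \left(980 + Z\right) \left(343 + Z\right) = \left(343 + Z\right) \left(980 + Z\right)$)
$\sqrt{N{\left(-2186 \right)} + Q{\left(-367,-645 \right)}} = \sqrt{\left(336140 + \left(-2186\right)^{2} + 1323 \left(-2186\right)\right) + \frac{1}{175} \left(-367\right)} = \sqrt{\left(336140 + 4778596 - 2892078\right) - \frac{367}{175}} = \sqrt{2222658 - \frac{367}{175}} = \sqrt{\frac{388964783}{175}} = \frac{\sqrt{2722753481}}{35}$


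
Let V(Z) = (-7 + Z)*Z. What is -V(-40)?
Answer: -1880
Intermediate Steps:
V(Z) = Z*(-7 + Z)
-V(-40) = -(-40)*(-7 - 40) = -(-40)*(-47) = -1*1880 = -1880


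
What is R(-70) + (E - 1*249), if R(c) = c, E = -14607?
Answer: -14926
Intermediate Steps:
R(-70) + (E - 1*249) = -70 + (-14607 - 1*249) = -70 + (-14607 - 249) = -70 - 14856 = -14926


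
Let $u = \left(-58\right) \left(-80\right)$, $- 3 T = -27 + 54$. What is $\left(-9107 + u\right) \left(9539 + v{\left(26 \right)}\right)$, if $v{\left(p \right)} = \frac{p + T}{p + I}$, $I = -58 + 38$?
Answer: $- \frac{85246739}{2} \approx -4.2623 \cdot 10^{7}$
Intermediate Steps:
$T = -9$ ($T = - \frac{-27 + 54}{3} = \left(- \frac{1}{3}\right) 27 = -9$)
$I = -20$
$v{\left(p \right)} = \frac{-9 + p}{-20 + p}$ ($v{\left(p \right)} = \frac{p - 9}{p - 20} = \frac{-9 + p}{-20 + p}$)
$u = 4640$
$\left(-9107 + u\right) \left(9539 + v{\left(26 \right)}\right) = \left(-9107 + 4640\right) \left(9539 + \frac{-9 + 26}{-20 + 26}\right) = - 4467 \left(9539 + \frac{1}{6} \cdot 17\right) = - 4467 \left(9539 + \frac{17}{6}\right) = \left(-4467\right) \frac{57251}{6} = - \frac{85246739}{2}$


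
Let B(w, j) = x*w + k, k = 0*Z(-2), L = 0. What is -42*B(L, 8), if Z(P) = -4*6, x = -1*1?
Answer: 0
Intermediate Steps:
x = -1
Z(P) = -24
k = 0 (k = 0*(-24) = 0)
B(w, j) = -w (B(w, j) = -w + 0 = -w)
-42*B(L, 8) = -(-42)*0 = -42*0 = 0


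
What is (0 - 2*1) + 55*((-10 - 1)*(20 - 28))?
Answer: 4838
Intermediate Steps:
(0 - 2*1) + 55*((-10 - 1)*(20 - 28)) = (0 - 2) + 55*(-11*(-8)) = -2 + 55*88 = -2 + 4840 = 4838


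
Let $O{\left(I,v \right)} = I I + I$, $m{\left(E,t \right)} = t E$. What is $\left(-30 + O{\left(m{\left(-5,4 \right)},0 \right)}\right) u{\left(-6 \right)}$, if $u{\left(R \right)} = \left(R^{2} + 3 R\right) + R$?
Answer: $4200$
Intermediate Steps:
$m{\left(E,t \right)} = E t$
$O{\left(I,v \right)} = I + I^{2}$ ($O{\left(I,v \right)} = I^{2} + I = I + I^{2}$)
$u{\left(R \right)} = R^{2} + 4 R$
$\left(-30 + O{\left(m{\left(-5,4 \right)},0 \right)}\right) u{\left(-6 \right)} = \left(-30 + \left(-5\right) 4 \left(1 - 20\right)\right) \left(- 6 \left(4 - 6\right)\right) = \left(-30 - 20 \left(1 - 20\right)\right) \left(\left(-6\right) \left(-2\right)\right) = \left(-30 - -380\right) 12 = \left(-30 + 380\right) 12 = 350 \cdot 12 = 4200$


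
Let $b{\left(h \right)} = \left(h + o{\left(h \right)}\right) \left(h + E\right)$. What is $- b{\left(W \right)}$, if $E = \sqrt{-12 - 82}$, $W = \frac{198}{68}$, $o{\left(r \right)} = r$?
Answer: $- \frac{9801}{578} - \frac{99 i \sqrt{94}}{17} \approx -16.957 - 56.461 i$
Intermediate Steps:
$W = \frac{99}{34}$ ($W = 198 \cdot \frac{1}{68} = \frac{99}{34} \approx 2.9118$)
$E = i \sqrt{94}$ ($E = \sqrt{-94} = i \sqrt{94} \approx 9.6954 i$)
$b{\left(h \right)} = 2 h \left(h + i \sqrt{94}\right)$ ($b{\left(h \right)} = \left(h + h\right) \left(h + i \sqrt{94}\right) = 2 h \left(h + i \sqrt{94}\right)$)
$- b{\left(W \right)} = - \frac{2 \cdot 99 \left(\frac{99}{34} + i \sqrt{94}\right)}{34} = - (\frac{9801}{578} + \frac{99 i \sqrt{94}}{17}) = - \frac{9801}{578} - \frac{99 i \sqrt{94}}{17}$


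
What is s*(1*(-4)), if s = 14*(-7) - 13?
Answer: 444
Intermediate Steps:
s = -111 (s = -98 - 13 = -111)
s*(1*(-4)) = -111*(-4) = 444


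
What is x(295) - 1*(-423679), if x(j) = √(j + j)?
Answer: 423679 + √590 ≈ 4.2370e+5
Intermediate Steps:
x(j) = √2*√j (x(j) = √(2*j) = √2*√j)
x(295) - 1*(-423679) = √2*√295 - 1*(-423679) = √590 + 423679 = 423679 + √590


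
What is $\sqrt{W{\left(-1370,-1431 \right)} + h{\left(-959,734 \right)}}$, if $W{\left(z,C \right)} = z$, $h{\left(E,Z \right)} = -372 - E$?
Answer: $3 i \sqrt{87} \approx 27.982 i$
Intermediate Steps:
$\sqrt{W{\left(-1370,-1431 \right)} + h{\left(-959,734 \right)}} = \sqrt{-1370 - -587} = \sqrt{-1370 + \left(-372 + 959\right)} = \sqrt{-1370 + 587} = \sqrt{-783} = 3 i \sqrt{87}$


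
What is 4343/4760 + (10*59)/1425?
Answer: 359887/271320 ≈ 1.3264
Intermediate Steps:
4343/4760 + (10*59)/1425 = 4343*(1/4760) + 590*(1/1425) = 4343/4760 + 118/285 = 359887/271320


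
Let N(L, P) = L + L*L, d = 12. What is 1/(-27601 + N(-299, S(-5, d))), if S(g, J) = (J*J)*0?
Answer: 1/61501 ≈ 1.6260e-5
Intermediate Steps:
S(g, J) = 0 (S(g, J) = J²*0 = 0)
N(L, P) = L + L²
1/(-27601 + N(-299, S(-5, d))) = 1/(-27601 - 299*(1 - 299)) = 1/(-27601 - 299*(-298)) = 1/(-27601 + 89102) = 1/61501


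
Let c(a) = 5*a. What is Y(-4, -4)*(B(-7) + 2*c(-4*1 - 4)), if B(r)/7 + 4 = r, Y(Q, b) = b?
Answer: 628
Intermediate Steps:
B(r) = -28 + 7*r
Y(-4, -4)*(B(-7) + 2*c(-4*1 - 4)) = -4*((-28 + 7*(-7)) + 2*(5*(-4*1 - 4))) = -4*((-28 - 49) + 2*(5*(-4 - 4))) = -4*(-77 + 2*(5*(-8))) = -4*(-77 + 2*(-40)) = -4*(-77 - 80) = -4*(-157) = 628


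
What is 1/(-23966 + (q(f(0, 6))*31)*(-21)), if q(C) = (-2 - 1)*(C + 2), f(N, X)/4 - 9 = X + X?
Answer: 1/143992 ≈ 6.9448e-6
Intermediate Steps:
f(N, X) = 36 + 8*X (f(N, X) = 36 + 4*(X + X) = 36 + 4*(2*X) = 36 + 8*X)
q(C) = -6 - 3*C (q(C) = -3*(2 + C) = -6 - 3*C)
1/(-23966 + (q(f(0, 6))*31)*(-21)) = 1/(-23966 + ((-6 - 3*(36 + 8*6))*31)*(-21)) = 1/(-23966 + ((-6 - 3*(36 + 48))*31)*(-21)) = 1/(-23966 + ((-6 - 3*84)*31)*(-21)) = 1/(-23966 + ((-6 - 252)*31)*(-21)) = 1/(-23966 - 258*31*(-21)) = 1/(-23966 - 7998*(-21)) = 1/(-23966 + 167958) = 1/143992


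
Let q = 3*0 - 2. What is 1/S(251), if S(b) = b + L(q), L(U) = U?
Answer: 1/249 ≈ 0.0040161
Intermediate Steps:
q = -2 (q = 0 - 2 = -2)
S(b) = -2 + b (S(b) = b - 2 = -2 + b)
1/S(251) = 1/(-2 + 251) = 1/249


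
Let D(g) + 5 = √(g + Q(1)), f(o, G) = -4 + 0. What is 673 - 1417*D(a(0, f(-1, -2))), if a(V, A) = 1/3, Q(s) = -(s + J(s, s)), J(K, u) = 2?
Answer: 7758 - 2834*I*√6/3 ≈ 7758.0 - 2314.0*I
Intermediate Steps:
Q(s) = -2 - s (Q(s) = -(s + 2) = -(2 + s) = -2 - s)
f(o, G) = -4
a(V, A) = ⅓
D(g) = -5 + √(-3 + g) (D(g) = -5 + √(g + (-2 - 1*1)) = -5 + √(g + (-2 - 1)) = -5 + √(g - 3) = -5 + √(-3 + g))
673 - 1417*D(a(0, f(-1, -2))) = 673 - 1417*(-5 + √(-3 + ⅓)) = 673 - 1417*(-5 + √(-8/3)) = 673 - 1417*(-5 + 2*I*√6/3) = 673 + (7085 - 2834*I*√6/3) = 7758 - 2834*I*√6/3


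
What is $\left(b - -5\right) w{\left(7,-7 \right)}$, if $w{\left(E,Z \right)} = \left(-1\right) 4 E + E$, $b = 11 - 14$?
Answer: $-42$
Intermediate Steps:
$b = -3$
$w{\left(E,Z \right)} = - 3 E$ ($w{\left(E,Z \right)} = - 4 E + E = - 3 E$)
$\left(b - -5\right) w{\left(7,-7 \right)} = \left(-3 - -5\right) \left(\left(-3\right) 7\right) = \left(-3 + 5\right) \left(-21\right) = 2 \left(-21\right) = -42$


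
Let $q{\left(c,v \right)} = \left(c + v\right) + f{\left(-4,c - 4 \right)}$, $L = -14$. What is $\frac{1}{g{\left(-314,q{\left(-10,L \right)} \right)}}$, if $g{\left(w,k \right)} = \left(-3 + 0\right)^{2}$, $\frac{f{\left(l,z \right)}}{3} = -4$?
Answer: $\frac{1}{9} \approx 0.11111$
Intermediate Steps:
$f{\left(l,z \right)} = -12$ ($f{\left(l,z \right)} = 3 \left(-4\right) = -12$)
$q{\left(c,v \right)} = -12 + c + v$ ($q{\left(c,v \right)} = \left(c + v\right) - 12 = -12 + c + v$)
$g{\left(w,k \right)} = 9$ ($g{\left(w,k \right)} = \left(-3\right)^{2} = 9$)
$\frac{1}{g{\left(-314,q{\left(-10,L \right)} \right)}} = \frac{1}{9}$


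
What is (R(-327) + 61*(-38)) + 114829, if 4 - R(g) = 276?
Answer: 112239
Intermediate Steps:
R(g) = -272 (R(g) = 4 - 1*276 = 4 - 276 = -272)
(R(-327) + 61*(-38)) + 114829 = (-272 + 61*(-38)) + 114829 = (-272 - 2318) + 114829 = -2590 + 114829 = 112239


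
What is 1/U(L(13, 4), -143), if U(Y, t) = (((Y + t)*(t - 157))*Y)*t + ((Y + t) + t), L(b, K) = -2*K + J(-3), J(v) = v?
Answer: 1/72672303 ≈ 1.3760e-8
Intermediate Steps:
L(b, K) = -3 - 2*K (L(b, K) = -2*K - 3 = -3 - 2*K)
U(Y, t) = Y + 2*t + Y*t*(-157 + t)*(Y + t) (U(Y, t) = (((Y + t)*(-157 + t))*Y)*t + (Y + 2*t) = (((-157 + t)*(Y + t))*Y)*t + (Y + 2*t) = (Y*(-157 + t)*(Y + t))*t + (Y + 2*t) = Y*t*(-157 + t)*(Y + t) + (Y + 2*t) = Y + 2*t + Y*t*(-157 + t)*(Y + t))
1/U(L(13, 4), -143) = 1/((-3 - 2*4) + 2*(-143) + (-3 - 2*4)*(-143)³ + (-3 - 2*4)²*(-143)² - 157*(-3 - 2*4)*(-143)² - 157*(-143)*(-3 - 2*4)²) = 1/((-3 - 8) - 286 + (-3 - 8)*(-2924207) + (-3 - 8)²*20449 - 157*(-3 - 8)*20449 - 157*(-143)*(-3 - 8)²) = 1/(-11 - 286 - 11*(-2924207) + (-11)²*20449 - 157*(-11)*20449 - 157*(-143)*(-11)²) = 1/(-11 - 286 + 32166277 + 121*20449 + 35315423 - 157*(-143)*121) = 1/(-11 - 286 + 32166277 + 2474329 + 35315423 + 2716571) = 1/72672303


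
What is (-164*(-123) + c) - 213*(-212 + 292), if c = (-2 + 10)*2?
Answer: 3148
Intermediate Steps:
c = 16 (c = 8*2 = 16)
(-164*(-123) + c) - 213*(-212 + 292) = (-164*(-123) + 16) - 213*(-212 + 292) = (20172 + 16) - 213*80 = 20188 - 17040 = 3148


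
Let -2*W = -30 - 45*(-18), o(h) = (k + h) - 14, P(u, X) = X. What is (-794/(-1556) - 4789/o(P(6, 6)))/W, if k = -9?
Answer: -1244197/1719380 ≈ -0.72363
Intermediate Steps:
o(h) = -23 + h (o(h) = (-9 + h) - 14 = -23 + h)
W = -390 (W = -(-30 - 45*(-18))/2 = -(-30 + 810)/2 = -½*780 = -390)
(-794/(-1556) - 4789/o(P(6, 6)))/W = (-794/(-1556) - 4789/(-23 + 6))/(-390) = (-794*(-1/1556) - 4789/(-17))*(-1/390) = (397/778 - 4789*(-1/17))*(-1/390) = (397/778 + 4789/17)*(-1/390) = (3732591/13226)*(-1/390) = -1244197/1719380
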